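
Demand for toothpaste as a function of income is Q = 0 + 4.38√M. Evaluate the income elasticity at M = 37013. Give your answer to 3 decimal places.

0.500

At M = 37013: Q = 842.658.
dQ/dM = 4.38/(2√M) = 0.0113833 at this income.
η = (dQ/dM)·(M/Q) = 0.0113833 × (37013/842.658) = 0.500.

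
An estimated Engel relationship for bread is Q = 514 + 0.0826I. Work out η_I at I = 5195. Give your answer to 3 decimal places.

At I = 5195: Q = 943.107.
dQ/dI = 0.0826.
η = (dQ/dI)·(I/Q) = 0.0826 × (5195/943.107) = 0.455.

0.455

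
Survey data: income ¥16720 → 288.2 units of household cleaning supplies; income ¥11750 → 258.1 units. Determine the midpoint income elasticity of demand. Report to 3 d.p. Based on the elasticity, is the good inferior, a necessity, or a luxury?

0.316 (necessity)

ΔQ = 258.1 − 288.2 = -30.1; midpoint Q̄ = (288.2 + 258.1)/2 = 273.15.
ΔI = 11750 − 16720 = -4970; midpoint Ī = (16720 + 11750)/2 = 14235.
η = (ΔQ/Q̄) ÷ (ΔI/Ī) = (-30.1/273.15) ÷ (-4970/14235) = 0.316.
0 < η < 1 ⇒ necessity.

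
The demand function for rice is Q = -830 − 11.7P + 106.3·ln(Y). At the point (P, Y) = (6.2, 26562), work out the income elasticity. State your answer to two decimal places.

0.59

At P = 6.2, Y = 26562: Q = 180.363.
Holding P constant, ∂Q/∂Y = 106.3/Y = 0.00400196.
η_Y = (∂Q/∂Y)·(Y/Q) = 0.00400196 × (26562/180.363) = 0.59.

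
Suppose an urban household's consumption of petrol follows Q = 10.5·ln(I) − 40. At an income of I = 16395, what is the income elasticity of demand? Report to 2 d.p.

At I = 16395: Q = 61.900.
dQ/dI = 10.5/I = 0.000640439 at this income.
η = (dQ/dI)·(I/Q) = 0.000640439 × (16395/61.900) = 0.17.

0.17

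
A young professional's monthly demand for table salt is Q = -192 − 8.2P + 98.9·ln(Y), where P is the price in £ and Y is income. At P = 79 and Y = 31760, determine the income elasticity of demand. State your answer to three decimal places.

At P = 79, Y = 31760: Q = 185.394.
Holding P constant, ∂Q/∂Y = 98.9/Y = 0.00311398.
η_Y = (∂Q/∂Y)·(Y/Q) = 0.00311398 × (31760/185.394) = 0.533.

0.533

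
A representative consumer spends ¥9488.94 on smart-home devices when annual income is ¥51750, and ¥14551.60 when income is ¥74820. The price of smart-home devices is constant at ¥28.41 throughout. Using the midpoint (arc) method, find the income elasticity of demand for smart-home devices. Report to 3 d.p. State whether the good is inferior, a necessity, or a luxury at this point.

1.155 (luxury)

With a constant price, Q₁ = 9488.94/28.41 = 334.000 and Q₂ = 14551.60/28.41 = 512.200 (equivalently, work directly with expenditure since P cancels).
Midpoint %ΔQ = (14551.60 − 9488.94)/12020.27 = 0.42118; midpoint %ΔI = (74820 − 51750)/63285 = 0.36454.
η = 0.42118 / 0.36454 = 1.155.
η > 1 ⇒ luxury.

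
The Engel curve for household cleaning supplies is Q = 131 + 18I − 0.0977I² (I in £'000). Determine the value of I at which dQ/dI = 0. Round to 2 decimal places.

dQ/dI = 18 − 0.1954I.
The good is inferior where dQ/dI < 0. Setting dQ/dI = 0 gives I = 18 / 0.1954 = 92.12.

92.12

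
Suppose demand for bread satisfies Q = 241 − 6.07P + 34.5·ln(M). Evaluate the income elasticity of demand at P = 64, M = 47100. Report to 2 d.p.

0.15

At P = 64, M = 47100: Q = 223.741.
Holding P constant, ∂Q/∂M = 34.5/M = 0.000732484.
η_M = (∂Q/∂M)·(M/Q) = 0.000732484 × (47100/223.741) = 0.15.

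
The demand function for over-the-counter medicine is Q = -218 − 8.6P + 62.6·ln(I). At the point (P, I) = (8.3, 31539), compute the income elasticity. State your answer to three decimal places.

0.174

At P = 8.3, I = 31539: Q = 359.092.
Holding P constant, ∂Q/∂I = 62.6/I = 0.00198484.
η_I = (∂Q/∂I)·(I/Q) = 0.00198484 × (31539/359.092) = 0.174.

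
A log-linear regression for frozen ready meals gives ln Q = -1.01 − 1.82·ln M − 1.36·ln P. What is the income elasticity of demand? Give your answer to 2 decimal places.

-1.82

In a log-linear demand, the coefficient on ln M is the income elasticity.
So η = -1.82.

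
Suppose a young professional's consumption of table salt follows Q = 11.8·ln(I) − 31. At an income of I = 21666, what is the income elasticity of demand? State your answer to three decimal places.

0.136

At I = 21666: Q = 86.805.
dQ/dI = 11.8/I = 0.000544632 at this income.
η = (dQ/dI)·(I/Q) = 0.000544632 × (21666/86.805) = 0.136.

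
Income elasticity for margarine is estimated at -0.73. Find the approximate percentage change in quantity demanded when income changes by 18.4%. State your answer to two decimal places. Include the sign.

-13.43%

%ΔQ ≈ η × %ΔI = -0.73 × 18.4% = -13.43%.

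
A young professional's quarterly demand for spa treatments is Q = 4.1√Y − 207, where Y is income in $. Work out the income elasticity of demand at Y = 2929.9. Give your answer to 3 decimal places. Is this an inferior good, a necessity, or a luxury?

At Y = 2929.9: Q = 14.927.
dQ/dY = 4.1/(2√Y) = 0.0378728 at this income.
η = (dQ/dY)·(Y/Q) = 0.0378728 × (2929.9/14.927) = 7.434.
Since η > 1, the good is a luxury.

7.434 (luxury)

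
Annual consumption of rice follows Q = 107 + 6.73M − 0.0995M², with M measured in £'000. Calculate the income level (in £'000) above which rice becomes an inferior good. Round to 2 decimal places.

33.82

dQ/dM = 6.73 − 0.199M.
The good is inferior where dQ/dM < 0. Setting dQ/dM = 0 gives M = 6.73 / 0.199 = 33.82.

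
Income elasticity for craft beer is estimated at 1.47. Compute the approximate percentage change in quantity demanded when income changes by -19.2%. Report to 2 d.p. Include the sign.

-28.22%

%ΔQ ≈ η × %ΔI = 1.47 × (-19.2%) = -28.22%.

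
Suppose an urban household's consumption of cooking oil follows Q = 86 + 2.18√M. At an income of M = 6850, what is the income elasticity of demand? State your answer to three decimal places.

0.339

At M = 6850: Q = 266.427.
dQ/dM = 2.18/(2√M) = 0.0131699 at this income.
η = (dQ/dM)·(M/Q) = 0.0131699 × (6850/266.427) = 0.339.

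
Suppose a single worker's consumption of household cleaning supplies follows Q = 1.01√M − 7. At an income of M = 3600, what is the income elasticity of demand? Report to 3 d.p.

0.565

At M = 3600: Q = 53.600.
dQ/dM = 1.01/(2√M) = 0.00841667 at this income.
η = (dQ/dM)·(M/Q) = 0.00841667 × (3600/53.600) = 0.565.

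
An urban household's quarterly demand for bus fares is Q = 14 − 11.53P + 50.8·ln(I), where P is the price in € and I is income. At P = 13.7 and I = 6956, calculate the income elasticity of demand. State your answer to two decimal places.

At P = 13.7, I = 6956: Q = 305.485.
Holding P constant, ∂Q/∂I = 50.8/I = 0.00730305.
η_I = (∂Q/∂I)·(I/Q) = 0.00730305 × (6956/305.485) = 0.17.

0.17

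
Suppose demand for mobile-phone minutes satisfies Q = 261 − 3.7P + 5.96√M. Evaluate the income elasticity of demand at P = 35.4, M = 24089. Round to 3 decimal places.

0.438

At P = 35.4, M = 24089: Q = 1055.050.
Holding P constant, ∂Q/∂M = 5.96/(2√M) = 0.0192002.
η_M = (∂Q/∂M)·(M/Q) = 0.0192002 × (24089/1055.050) = 0.438.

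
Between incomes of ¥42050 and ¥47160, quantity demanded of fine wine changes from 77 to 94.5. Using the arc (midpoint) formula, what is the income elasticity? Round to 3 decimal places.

ΔQ = 94.5 − 77 = 17.5; midpoint Q̄ = (77 + 94.5)/2 = 85.75.
ΔI = 47160 − 42050 = 5110; midpoint Ī = (42050 + 47160)/2 = 44605.
η = (ΔQ/Q̄) ÷ (ΔI/Ī) = (17.5/85.75) ÷ (5110/44605) = 1.781.

1.781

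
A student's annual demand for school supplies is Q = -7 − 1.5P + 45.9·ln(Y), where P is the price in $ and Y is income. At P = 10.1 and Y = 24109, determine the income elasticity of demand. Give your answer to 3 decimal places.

0.104

At P = 10.1, Y = 24109: Q = 440.997.
Holding P constant, ∂Q/∂Y = 45.9/Y = 0.00190385.
η_Y = (∂Q/∂Y)·(Y/Q) = 0.00190385 × (24109/440.997) = 0.104.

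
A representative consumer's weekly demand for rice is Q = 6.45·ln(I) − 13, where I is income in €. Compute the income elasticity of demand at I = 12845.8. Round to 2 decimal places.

At I = 12845.8: Q = 48.022.
dQ/dI = 6.45/I = 0.00050211 at this income.
η = (dQ/dI)·(I/Q) = 0.00050211 × (12845.8/48.022) = 0.13.

0.13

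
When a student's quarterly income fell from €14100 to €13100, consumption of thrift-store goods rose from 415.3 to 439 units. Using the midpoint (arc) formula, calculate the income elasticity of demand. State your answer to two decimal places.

-0.75

ΔQ = 439 − 415.3 = 23.7; midpoint Q̄ = (415.3 + 439)/2 = 427.15.
ΔI = 13100 − 14100 = -1000; midpoint Ī = (14100 + 13100)/2 = 13600.
η = (ΔQ/Q̄) ÷ (ΔI/Ī) = (23.7/427.15) ÷ (-1000/13600) = -0.75.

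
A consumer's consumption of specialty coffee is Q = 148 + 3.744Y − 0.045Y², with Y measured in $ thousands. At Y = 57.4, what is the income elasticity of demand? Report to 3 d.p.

At Y = 57.4: Q = 214.6414.
dQ/dY = 3.744 − 0.09Y = -1.42200.
η = (dQ/dY)·(Y/Q) = -1.42200 × (57.4/214.6414) = -0.380.

-0.380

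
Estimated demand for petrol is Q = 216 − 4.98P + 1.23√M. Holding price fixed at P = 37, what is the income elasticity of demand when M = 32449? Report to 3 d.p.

0.437

At P = 37, M = 32449: Q = 253.307.
Holding P constant, ∂Q/∂M = 1.23/(2√M) = 0.00341409.
η_M = (∂Q/∂M)·(M/Q) = 0.00341409 × (32449/253.307) = 0.437.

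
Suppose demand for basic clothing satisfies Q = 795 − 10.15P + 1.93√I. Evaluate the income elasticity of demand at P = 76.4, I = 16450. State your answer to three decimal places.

At P = 76.4, I = 16450: Q = 267.077.
Holding P constant, ∂Q/∂I = 1.93/(2√I) = 0.00752392.
η_I = (∂Q/∂I)·(I/Q) = 0.00752392 × (16450/267.077) = 0.463.

0.463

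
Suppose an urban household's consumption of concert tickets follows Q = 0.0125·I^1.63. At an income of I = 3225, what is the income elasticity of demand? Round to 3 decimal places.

1.630

For Q = A·I^β the income elasticity is constant and equal to β.
Here β = 1.63, so η = 1.630.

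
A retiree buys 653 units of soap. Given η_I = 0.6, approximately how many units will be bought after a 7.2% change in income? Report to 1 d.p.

681.2

%ΔQ ≈ η × %ΔI = 0.6 × 7.2% = 4.32%.
New Q ≈ 653 × (1 + 0.0432) = 681.2.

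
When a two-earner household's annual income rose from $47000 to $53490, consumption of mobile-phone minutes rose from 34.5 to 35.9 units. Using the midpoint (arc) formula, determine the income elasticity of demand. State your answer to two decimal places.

ΔQ = 35.9 − 34.5 = 1.4; midpoint Q̄ = (34.5 + 35.9)/2 = 35.2.
ΔI = 53490 − 47000 = 6490; midpoint Ī = (47000 + 53490)/2 = 50245.
η = (ΔQ/Q̄) ÷ (ΔI/Ī) = (1.4/35.2) ÷ (6490/50245) = 0.31.

0.31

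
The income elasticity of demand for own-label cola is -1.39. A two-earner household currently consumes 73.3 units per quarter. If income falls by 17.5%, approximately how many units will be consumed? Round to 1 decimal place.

91.1

%ΔQ ≈ η × %ΔI = -1.39 × (-17.5%) = 24.325%.
New Q ≈ 73.3 × (1 + 0.24325) = 91.1.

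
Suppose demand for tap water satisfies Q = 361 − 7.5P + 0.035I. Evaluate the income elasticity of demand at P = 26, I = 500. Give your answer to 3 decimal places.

At P = 26, I = 500: Q = 183.500.
Holding P constant, ∂Q/∂I = 0.035.
η_I = (∂Q/∂I)·(I/Q) = 0.035 × (500/183.500) = 0.095.

0.095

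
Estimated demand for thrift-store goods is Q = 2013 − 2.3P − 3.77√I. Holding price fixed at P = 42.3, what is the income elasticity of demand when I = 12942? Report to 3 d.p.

-0.144

At P = 42.3, I = 12942: Q = 1486.824.
Holding P constant, ∂Q/∂I = -3.77/(2√I) = -0.0165695.
η_I = (∂Q/∂I)·(I/Q) = -0.0165695 × (12942/1486.824) = -0.144.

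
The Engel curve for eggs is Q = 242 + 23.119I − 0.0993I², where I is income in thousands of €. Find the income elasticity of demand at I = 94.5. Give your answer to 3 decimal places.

0.267

At I = 94.5: Q = 1539.9717.
dQ/dI = 23.119 − 0.1986I = 4.35130.
η = (dQ/dI)·(I/Q) = 4.35130 × (94.5/1539.9717) = 0.267.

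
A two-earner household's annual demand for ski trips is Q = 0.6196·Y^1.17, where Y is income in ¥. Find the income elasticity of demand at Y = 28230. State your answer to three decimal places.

1.170

For Q = A·Y^β the income elasticity is constant and equal to β.
Here β = 1.17, so η = 1.170.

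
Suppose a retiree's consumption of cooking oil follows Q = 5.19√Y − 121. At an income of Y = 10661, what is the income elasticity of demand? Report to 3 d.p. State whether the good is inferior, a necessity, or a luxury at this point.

At Y = 10661: Q = 414.878.
dQ/dY = 5.19/(2√Y) = 0.0251327 at this income.
η = (dQ/dY)·(Y/Q) = 0.0251327 × (10661/414.878) = 0.646.
Since 0 < η < 1, the good is a necessity.

0.646 (necessity)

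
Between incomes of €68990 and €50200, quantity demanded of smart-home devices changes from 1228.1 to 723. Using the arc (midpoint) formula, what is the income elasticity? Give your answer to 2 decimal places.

ΔQ = 723 − 1228.1 = -505.1; midpoint Q̄ = (1228.1 + 723)/2 = 975.55.
ΔI = 50200 − 68990 = -18790; midpoint Ī = (68990 + 50200)/2 = 59595.
η = (ΔQ/Q̄) ÷ (ΔI/Ī) = (-505.1/975.55) ÷ (-18790/59595) = 1.64.

1.64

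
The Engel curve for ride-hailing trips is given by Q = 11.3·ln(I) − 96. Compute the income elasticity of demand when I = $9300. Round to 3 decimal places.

1.557

At I = 9300: Q = 7.257.
dQ/dI = 11.3/I = 0.00121505 at this income.
η = (dQ/dI)·(I/Q) = 0.00121505 × (9300/7.257) = 1.557.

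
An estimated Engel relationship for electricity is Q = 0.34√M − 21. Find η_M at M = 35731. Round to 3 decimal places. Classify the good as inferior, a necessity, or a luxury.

At M = 35731: Q = 43.269.
dQ/dM = 0.34/(2√M) = 0.000899345 at this income.
η = (dQ/dM)·(M/Q) = 0.000899345 × (35731/43.269) = 0.743.
Since 0 < η < 1, the good is a necessity.

0.743 (necessity)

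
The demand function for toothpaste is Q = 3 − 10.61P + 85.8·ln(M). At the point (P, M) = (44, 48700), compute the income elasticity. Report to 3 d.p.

0.186

At P = 44, M = 48700: Q = 462.237.
Holding P constant, ∂Q/∂M = 85.8/M = 0.00176181.
η_M = (∂Q/∂M)·(M/Q) = 0.00176181 × (48700/462.237) = 0.186.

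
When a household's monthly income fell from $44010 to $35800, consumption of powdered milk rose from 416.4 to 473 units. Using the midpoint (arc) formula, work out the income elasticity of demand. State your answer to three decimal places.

-0.619

ΔQ = 473 − 416.4 = 56.6; midpoint Q̄ = (416.4 + 473)/2 = 444.7.
ΔI = 35800 − 44010 = -8210; midpoint Ī = (44010 + 35800)/2 = 39905.
η = (ΔQ/Q̄) ÷ (ΔI/Ī) = (56.6/444.7) ÷ (-8210/39905) = -0.619.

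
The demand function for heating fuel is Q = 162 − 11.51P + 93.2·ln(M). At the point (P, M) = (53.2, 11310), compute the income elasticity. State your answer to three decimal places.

0.222

At P = 53.2, M = 11310: Q = 419.545.
Holding P constant, ∂Q/∂M = 93.2/M = 0.0082405.
η_M = (∂Q/∂M)·(M/Q) = 0.0082405 × (11310/419.545) = 0.222.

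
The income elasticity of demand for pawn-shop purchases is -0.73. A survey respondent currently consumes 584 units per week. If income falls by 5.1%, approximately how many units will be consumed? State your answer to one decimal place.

%ΔQ ≈ η × %ΔI = -0.73 × (-5.1%) = 3.723%.
New Q ≈ 584 × (1 + 0.03723) = 605.7.

605.7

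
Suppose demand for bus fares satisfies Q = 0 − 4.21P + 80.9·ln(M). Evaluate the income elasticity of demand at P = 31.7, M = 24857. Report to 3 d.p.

0.118

At P = 31.7, M = 24857: Q = 685.323.
Holding P constant, ∂Q/∂M = 80.9/M = 0.00325462.
η_M = (∂Q/∂M)·(M/Q) = 0.00325462 × (24857/685.323) = 0.118.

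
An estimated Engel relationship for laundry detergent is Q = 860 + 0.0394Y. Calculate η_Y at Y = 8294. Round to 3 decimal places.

At Y = 8294: Q = 1186.784.
dQ/dY = 0.0394.
η = (dQ/dY)·(Y/Q) = 0.0394 × (8294/1186.784) = 0.275.

0.275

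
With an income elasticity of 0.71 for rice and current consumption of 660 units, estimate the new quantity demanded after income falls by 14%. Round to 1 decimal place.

594.4

%ΔQ ≈ η × %ΔI = 0.71 × (-14%) = -9.94%.
New Q ≈ 660 × (1 − 0.0994) = 594.4.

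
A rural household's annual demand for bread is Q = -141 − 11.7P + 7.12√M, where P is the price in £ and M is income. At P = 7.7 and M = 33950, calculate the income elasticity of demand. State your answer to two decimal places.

At P = 7.7, M = 33950: Q = 1080.807.
Holding P constant, ∂Q/∂M = 7.12/(2√M) = 0.019321.
η_M = (∂Q/∂M)·(M/Q) = 0.019321 × (33950/1080.807) = 0.61.

0.61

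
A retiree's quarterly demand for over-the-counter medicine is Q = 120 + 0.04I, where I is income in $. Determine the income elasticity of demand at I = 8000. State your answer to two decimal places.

0.73

At I = 8000: Q = 440.000.
dQ/dI = 0.04.
η = (dQ/dI)·(I/Q) = 0.04 × (8000/440.000) = 0.73.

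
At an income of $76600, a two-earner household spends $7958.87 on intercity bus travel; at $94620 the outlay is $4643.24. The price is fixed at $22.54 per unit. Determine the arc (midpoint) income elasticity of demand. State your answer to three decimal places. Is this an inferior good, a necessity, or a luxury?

-2.500 (inferior good)

With a constant price, Q₁ = 7958.87/22.54 = 353.100 and Q₂ = 4643.24/22.54 = 206.000 (equivalently, work directly with expenditure since P cancels).
Midpoint %ΔQ = (4643.24 − 7958.87)/6301.06 = -0.52620; midpoint %ΔI = (94620 − 76600)/85610 = 0.21049.
η = -0.52620 / 0.21049 = -2.500.
η < 0 ⇒ inferior good.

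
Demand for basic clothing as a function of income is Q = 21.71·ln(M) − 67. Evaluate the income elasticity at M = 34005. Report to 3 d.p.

0.136

At M = 34005: Q = 159.528.
dQ/dM = 21.71/M = 0.000638436 at this income.
η = (dQ/dM)·(M/Q) = 0.000638436 × (34005/159.528) = 0.136.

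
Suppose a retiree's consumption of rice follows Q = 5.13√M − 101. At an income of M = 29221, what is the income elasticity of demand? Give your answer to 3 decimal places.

At M = 29221: Q = 775.930.
dQ/dM = 5.13/(2√M) = 0.0150051 at this income.
η = (dQ/dM)·(M/Q) = 0.0150051 × (29221/775.930) = 0.565.

0.565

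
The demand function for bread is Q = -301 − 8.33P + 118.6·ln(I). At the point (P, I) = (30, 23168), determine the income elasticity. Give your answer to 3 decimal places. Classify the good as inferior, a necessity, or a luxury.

0.185 (necessity)

At P = 30, I = 23168: Q = 641.093.
Holding P constant, ∂Q/∂I = 118.6/I = 0.00511913.
η_I = (∂Q/∂I)·(I/Q) = 0.00511913 × (23168/641.093) = 0.185.
Since 0 < η < 1, this is a necessity.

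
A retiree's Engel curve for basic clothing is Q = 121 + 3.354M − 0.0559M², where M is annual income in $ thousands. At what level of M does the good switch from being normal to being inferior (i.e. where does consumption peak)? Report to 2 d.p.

30.00

dQ/dM = 3.354 − 0.1118M.
The good is inferior where dQ/dM < 0. Setting dQ/dM = 0 gives M = 3.354 / 0.1118 = 30.00.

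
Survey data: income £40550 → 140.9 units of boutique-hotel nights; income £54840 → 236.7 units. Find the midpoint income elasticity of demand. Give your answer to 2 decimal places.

1.69

ΔQ = 236.7 − 140.9 = 95.8; midpoint Q̄ = (140.9 + 236.7)/2 = 188.8.
ΔI = 54840 − 40550 = 14290; midpoint Ī = (40550 + 54840)/2 = 47695.
η = (ΔQ/Q̄) ÷ (ΔI/Ī) = (95.8/188.8) ÷ (14290/47695) = 1.69.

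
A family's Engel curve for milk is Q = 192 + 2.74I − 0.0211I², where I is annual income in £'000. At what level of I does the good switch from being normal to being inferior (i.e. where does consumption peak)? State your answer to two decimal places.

dQ/dI = 2.74 − 0.0422I.
The good is inferior where dQ/dI < 0. Setting dQ/dI = 0 gives I = 2.74 / 0.0422 = 64.93.

64.93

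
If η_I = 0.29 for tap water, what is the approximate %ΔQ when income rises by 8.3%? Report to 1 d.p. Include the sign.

%ΔQ ≈ η × %ΔI = 0.29 × 8.3% = 2.4%.

2.4%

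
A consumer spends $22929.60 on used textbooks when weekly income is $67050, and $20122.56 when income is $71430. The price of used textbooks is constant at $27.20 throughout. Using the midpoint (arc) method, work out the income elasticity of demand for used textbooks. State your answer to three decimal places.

-2.061

With a constant price, Q₁ = 22929.60/27.20 = 843.000 and Q₂ = 20122.56/27.20 = 739.800 (equivalently, work directly with expenditure since P cancels).
Midpoint %ΔQ = (20122.56 − 22929.60)/21526.08 = -0.13040; midpoint %ΔI = (71430 − 67050)/69240 = 0.06326.
η = -0.13040 / 0.06326 = -2.061.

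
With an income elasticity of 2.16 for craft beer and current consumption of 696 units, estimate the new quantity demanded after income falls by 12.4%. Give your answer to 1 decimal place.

%ΔQ ≈ η × %ΔI = 2.16 × (-12.4%) = -26.784%.
New Q ≈ 696 × (1 − 0.26784) = 509.6.

509.6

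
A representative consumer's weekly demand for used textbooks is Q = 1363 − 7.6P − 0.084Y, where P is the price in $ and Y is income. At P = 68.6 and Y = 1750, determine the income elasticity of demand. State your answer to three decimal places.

-0.212

At P = 68.6, Y = 1750: Q = 694.640.
Holding P constant, ∂Q/∂Y = −0.084.
η_Y = (∂Q/∂Y)·(Y/Q) = -0.084 × (1750/694.640) = -0.212.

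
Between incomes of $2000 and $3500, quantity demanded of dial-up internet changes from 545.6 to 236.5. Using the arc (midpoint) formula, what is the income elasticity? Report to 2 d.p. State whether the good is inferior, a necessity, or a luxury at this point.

-1.45 (inferior good)

ΔQ = 236.5 − 545.6 = -309.1; midpoint Q̄ = (545.6 + 236.5)/2 = 391.05.
ΔI = 3500 − 2000 = 1500; midpoint Ī = (2000 + 3500)/2 = 2750.
η = (ΔQ/Q̄) ÷ (ΔI/Ī) = (-309.1/391.05) ÷ (1500/2750) = -1.45.
η < 0 ⇒ inferior good.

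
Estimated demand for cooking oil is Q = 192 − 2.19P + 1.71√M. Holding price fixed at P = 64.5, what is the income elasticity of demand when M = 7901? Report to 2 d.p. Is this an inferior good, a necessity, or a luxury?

At P = 64.5, M = 7901: Q = 202.743.
Holding P constant, ∂Q/∂M = 1.71/(2√M) = 0.00961889.
η_M = (∂Q/∂M)·(M/Q) = 0.00961889 × (7901/202.743) = 0.37.
Since 0 < η < 1, this is a necessity.

0.37 (necessity)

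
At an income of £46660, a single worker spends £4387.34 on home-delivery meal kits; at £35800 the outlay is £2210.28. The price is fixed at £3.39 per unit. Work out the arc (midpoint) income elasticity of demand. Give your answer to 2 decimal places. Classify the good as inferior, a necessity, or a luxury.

With a constant price, Q₁ = 4387.34/3.39 = 1294.201 and Q₂ = 2210.28/3.39 = 652.000 (equivalently, work directly with expenditure since P cancels).
Midpoint %ΔQ = (2210.28 − 4387.34)/3298.81 = -0.65995; midpoint %ΔI = (35800 − 46660)/41230 = -0.26340.
η = -0.65995 / -0.26340 = 2.51.
η > 1 ⇒ luxury.

2.51 (luxury)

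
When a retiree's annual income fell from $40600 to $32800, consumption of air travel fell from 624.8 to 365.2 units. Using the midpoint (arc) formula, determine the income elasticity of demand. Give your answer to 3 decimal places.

ΔQ = 365.2 − 624.8 = -259.6; midpoint Q̄ = (624.8 + 365.2)/2 = 495.
ΔI = 32800 − 40600 = -7800; midpoint Ī = (40600 + 32800)/2 = 36700.
η = (ΔQ/Q̄) ÷ (ΔI/Ī) = (-259.6/495) ÷ (-7800/36700) = 2.468.

2.468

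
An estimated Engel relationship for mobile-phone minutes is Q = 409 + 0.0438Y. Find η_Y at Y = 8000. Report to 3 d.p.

0.461

At Y = 8000: Q = 759.400.
dQ/dY = 0.0438.
η = (dQ/dY)·(Y/Q) = 0.0438 × (8000/759.400) = 0.461.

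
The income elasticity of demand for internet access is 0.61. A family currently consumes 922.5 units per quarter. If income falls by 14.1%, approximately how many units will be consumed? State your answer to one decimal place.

%ΔQ ≈ η × %ΔI = 0.61 × (-14.1%) = -8.601%.
New Q ≈ 922.5 × (1 − 0.08601) = 843.2.

843.2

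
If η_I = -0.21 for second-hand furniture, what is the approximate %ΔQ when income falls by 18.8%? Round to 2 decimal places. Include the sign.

%ΔQ ≈ η × %ΔI = -0.21 × (-18.8%) = 3.95%.

3.95%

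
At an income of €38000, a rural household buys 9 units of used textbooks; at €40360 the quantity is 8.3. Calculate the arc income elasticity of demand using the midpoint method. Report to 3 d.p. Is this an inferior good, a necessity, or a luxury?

-1.343 (inferior good)

ΔQ = 8.3 − 9 = -0.7; midpoint Q̄ = (9 + 8.3)/2 = 8.65.
ΔI = 40360 − 38000 = 2360; midpoint Ī = (38000 + 40360)/2 = 39180.
η = (ΔQ/Q̄) ÷ (ΔI/Ī) = (-0.7/8.65) ÷ (2360/39180) = -1.343.
η < 0 ⇒ inferior good.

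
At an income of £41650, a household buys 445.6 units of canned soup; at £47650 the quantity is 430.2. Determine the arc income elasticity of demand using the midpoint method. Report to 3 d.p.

ΔQ = 430.2 − 445.6 = -15.4; midpoint Q̄ = (445.6 + 430.2)/2 = 437.9.
ΔI = 47650 − 41650 = 6000; midpoint Ī = (41650 + 47650)/2 = 44650.
η = (ΔQ/Q̄) ÷ (ΔI/Ī) = (-15.4/437.9) ÷ (6000/44650) = -0.262.

-0.262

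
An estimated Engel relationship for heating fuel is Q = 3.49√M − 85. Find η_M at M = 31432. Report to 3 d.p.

At M = 31432: Q = 533.745.
dQ/dM = 3.49/(2√M) = 0.00984259 at this income.
η = (dQ/dM)·(M/Q) = 0.00984259 × (31432/533.745) = 0.580.

0.580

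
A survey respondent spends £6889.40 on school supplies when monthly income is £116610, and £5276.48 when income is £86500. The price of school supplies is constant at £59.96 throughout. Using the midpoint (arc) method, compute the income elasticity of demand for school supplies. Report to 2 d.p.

0.89

With a constant price, Q₁ = 6889.40/59.96 = 114.900 and Q₂ = 5276.48/59.96 = 88.000 (equivalently, work directly with expenditure since P cancels).
Midpoint %ΔQ = (5276.48 − 6889.40)/6082.94 = -0.26515; midpoint %ΔI = (86500 − 116610)/101555 = -0.29649.
η = -0.26515 / -0.29649 = 0.89.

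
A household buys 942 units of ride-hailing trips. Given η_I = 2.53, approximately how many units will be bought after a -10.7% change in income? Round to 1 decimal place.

687.0

%ΔQ ≈ η × %ΔI = 2.53 × (-10.7%) = -27.071%.
New Q ≈ 942 × (1 − 0.27071) = 687.0.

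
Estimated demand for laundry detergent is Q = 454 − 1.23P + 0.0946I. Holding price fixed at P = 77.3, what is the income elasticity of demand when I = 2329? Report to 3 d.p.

At P = 77.3, I = 2329: Q = 579.244.
Holding P constant, ∂Q/∂I = 0.0946.
η_I = (∂Q/∂I)·(I/Q) = 0.0946 × (2329/579.244) = 0.380.

0.380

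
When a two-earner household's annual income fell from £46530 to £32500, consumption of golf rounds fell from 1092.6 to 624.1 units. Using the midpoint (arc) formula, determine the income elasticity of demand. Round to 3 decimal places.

ΔQ = 624.1 − 1092.6 = -468.5; midpoint Q̄ = (1092.6 + 624.1)/2 = 858.35.
ΔI = 32500 − 46530 = -14030; midpoint Ī = (46530 + 32500)/2 = 39515.
η = (ΔQ/Q̄) ÷ (ΔI/Ī) = (-468.5/858.35) ÷ (-14030/39515) = 1.537.

1.537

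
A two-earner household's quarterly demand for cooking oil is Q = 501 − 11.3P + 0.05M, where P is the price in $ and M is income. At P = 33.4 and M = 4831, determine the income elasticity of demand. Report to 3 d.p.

0.662

At P = 33.4, M = 4831: Q = 365.130.
Holding P constant, ∂Q/∂M = 0.05.
η_M = (∂Q/∂M)·(M/Q) = 0.05 × (4831/365.130) = 0.662.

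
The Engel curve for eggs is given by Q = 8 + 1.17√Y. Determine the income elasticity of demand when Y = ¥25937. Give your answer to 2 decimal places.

0.48

At Y = 25937: Q = 196.428.
dQ/dY = 1.17/(2√Y) = 0.00363242 at this income.
η = (dQ/dY)·(Y/Q) = 0.00363242 × (25937/196.428) = 0.48.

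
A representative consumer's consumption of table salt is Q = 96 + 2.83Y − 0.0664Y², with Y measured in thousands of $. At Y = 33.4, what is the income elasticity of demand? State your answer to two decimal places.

-0.46

At Y = 33.4: Q = 116.4488.
dQ/dY = 2.83 − 0.1328Y = -1.60552.
η = (dQ/dY)·(Y/Q) = -1.60552 × (33.4/116.4488) = -0.46.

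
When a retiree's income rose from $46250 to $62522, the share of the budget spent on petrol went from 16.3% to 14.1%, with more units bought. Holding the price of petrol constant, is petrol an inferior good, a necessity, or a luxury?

necessity

Quantity rises but the budget share falls as income rises, so 0 < η < 1.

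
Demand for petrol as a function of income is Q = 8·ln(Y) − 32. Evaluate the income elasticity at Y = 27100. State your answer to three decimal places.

0.161

At Y = 27100: Q = 49.658.
dQ/dY = 8/Y = 0.000295203 at this income.
η = (dQ/dY)·(Y/Q) = 0.000295203 × (27100/49.658) = 0.161.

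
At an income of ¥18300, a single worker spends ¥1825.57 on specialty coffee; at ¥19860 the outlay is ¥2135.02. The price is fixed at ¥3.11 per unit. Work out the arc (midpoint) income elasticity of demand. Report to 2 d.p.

With a constant price, Q₁ = 1825.57/3.11 = 587.000 and Q₂ = 2135.02/3.11 = 686.502 (equivalently, work directly with expenditure since P cancels).
Midpoint %ΔQ = (2135.02 − 1825.57)/1980.30 = 0.15626; midpoint %ΔI = (19860 − 18300)/19080 = 0.08176.
η = 0.15626 / 0.08176 = 1.91.

1.91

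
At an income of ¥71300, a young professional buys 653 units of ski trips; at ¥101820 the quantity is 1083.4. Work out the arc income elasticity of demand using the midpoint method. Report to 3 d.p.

1.406

ΔQ = 1083.4 − 653 = 430.4; midpoint Q̄ = (653 + 1083.4)/2 = 868.2.
ΔI = 101820 − 71300 = 30520; midpoint Ī = (71300 + 101820)/2 = 86560.
η = (ΔQ/Q̄) ÷ (ΔI/Ī) = (430.4/868.2) ÷ (30520/86560) = 1.406.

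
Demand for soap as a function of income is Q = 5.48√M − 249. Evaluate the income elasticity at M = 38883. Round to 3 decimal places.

At M = 38883: Q = 831.589.
dQ/dM = 5.48/(2√M) = 0.0138954 at this income.
η = (dQ/dM)·(M/Q) = 0.0138954 × (38883/831.589) = 0.650.

0.650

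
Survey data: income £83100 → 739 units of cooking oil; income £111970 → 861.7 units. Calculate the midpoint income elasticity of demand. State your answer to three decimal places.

ΔQ = 861.7 − 739 = 122.7; midpoint Q̄ = (739 + 861.7)/2 = 800.35.
ΔI = 111970 − 83100 = 28870; midpoint Ī = (83100 + 111970)/2 = 97535.
η = (ΔQ/Q̄) ÷ (ΔI/Ī) = (122.7/800.35) ÷ (28870/97535) = 0.518.

0.518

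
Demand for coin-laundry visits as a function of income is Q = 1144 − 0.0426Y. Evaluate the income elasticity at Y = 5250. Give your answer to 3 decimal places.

-0.243

At Y = 5250: Q = 920.350.
dQ/dY = −0.0426.
η = (dQ/dY)·(Y/Q) = -0.0426 × (5250/920.350) = -0.243.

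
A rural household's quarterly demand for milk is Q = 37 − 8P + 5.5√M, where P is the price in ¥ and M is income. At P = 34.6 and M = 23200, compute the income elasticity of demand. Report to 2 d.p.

At P = 34.6, M = 23200: Q = 597.935.
Holding P constant, ∂Q/∂M = 5.5/(2√M) = 0.0180546.
η_M = (∂Q/∂M)·(M/Q) = 0.0180546 × (23200/597.935) = 0.70.

0.70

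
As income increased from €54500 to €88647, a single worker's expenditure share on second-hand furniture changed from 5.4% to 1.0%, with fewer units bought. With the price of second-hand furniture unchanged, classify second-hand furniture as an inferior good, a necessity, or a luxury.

Quantity demanded falls as income rises, so η < 0.

inferior good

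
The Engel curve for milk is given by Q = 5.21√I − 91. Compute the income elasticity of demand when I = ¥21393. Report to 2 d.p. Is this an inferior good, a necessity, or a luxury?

At I = 21393: Q = 671.033.
dQ/dI = 5.21/(2√I) = 0.0178103 at this income.
η = (dQ/dI)·(I/Q) = 0.0178103 × (21393/671.033) = 0.57.
Since 0 < η < 1, the good is a necessity.

0.57 (necessity)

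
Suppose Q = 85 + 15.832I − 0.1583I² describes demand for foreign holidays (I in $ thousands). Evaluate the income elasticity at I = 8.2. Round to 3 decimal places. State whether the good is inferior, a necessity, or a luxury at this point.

At I = 8.2: Q = 204.1783.
dQ/dI = 15.832 − 0.3166I = 13.23588.
η = (dQ/dI)·(I/Q) = 13.23588 × (8.2/204.1783) = 0.532.
0 < η < 1 ⇒ necessity.

0.532 (necessity)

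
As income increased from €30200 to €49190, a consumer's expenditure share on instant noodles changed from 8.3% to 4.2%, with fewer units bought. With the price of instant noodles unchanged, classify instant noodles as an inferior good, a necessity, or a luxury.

Quantity demanded falls as income rises, so η < 0.

inferior good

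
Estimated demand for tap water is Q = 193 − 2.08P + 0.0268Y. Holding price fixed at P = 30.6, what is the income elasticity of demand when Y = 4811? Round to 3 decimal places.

At P = 30.6, Y = 4811: Q = 258.287.
Holding P constant, ∂Q/∂Y = 0.0268.
η_Y = (∂Q/∂Y)·(Y/Q) = 0.0268 × (4811/258.287) = 0.499.

0.499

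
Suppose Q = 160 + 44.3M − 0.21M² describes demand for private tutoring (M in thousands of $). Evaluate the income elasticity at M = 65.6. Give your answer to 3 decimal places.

At M = 65.6: Q = 2162.3744.
dQ/dM = 44.3 − 0.42M = 16.74800.
η = (dQ/dM)·(M/Q) = 16.74800 × (65.6/2162.3744) = 0.508.

0.508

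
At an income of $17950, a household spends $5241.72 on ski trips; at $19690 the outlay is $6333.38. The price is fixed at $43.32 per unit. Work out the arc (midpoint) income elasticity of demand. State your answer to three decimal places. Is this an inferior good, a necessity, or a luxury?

With a constant price, Q₁ = 5241.72/43.32 = 121.000 and Q₂ = 6333.38/43.32 = 146.200 (equivalently, work directly with expenditure since P cancels).
Midpoint %ΔQ = (6333.38 − 5241.72)/5787.55 = 0.18862; midpoint %ΔI = (19690 − 17950)/18820 = 0.09245.
η = 0.18862 / 0.09245 = 2.040.
η > 1 ⇒ luxury.

2.040 (luxury)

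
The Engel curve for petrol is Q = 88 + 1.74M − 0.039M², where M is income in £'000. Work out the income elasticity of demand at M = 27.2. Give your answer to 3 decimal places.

-0.097

At M = 27.2: Q = 106.4742.
dQ/dM = 1.74 − 0.078M = -0.38160.
η = (dQ/dM)·(M/Q) = -0.38160 × (27.2/106.4742) = -0.097.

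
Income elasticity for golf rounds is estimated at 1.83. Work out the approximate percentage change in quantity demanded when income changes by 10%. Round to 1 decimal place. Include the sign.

18.3%

%ΔQ ≈ η × %ΔI = 1.83 × 10% = 18.3%.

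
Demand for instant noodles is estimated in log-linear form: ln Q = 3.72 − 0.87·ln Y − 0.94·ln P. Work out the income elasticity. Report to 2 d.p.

In a log-linear demand, the coefficient on ln Y is the income elasticity.
So η = -0.87.

-0.87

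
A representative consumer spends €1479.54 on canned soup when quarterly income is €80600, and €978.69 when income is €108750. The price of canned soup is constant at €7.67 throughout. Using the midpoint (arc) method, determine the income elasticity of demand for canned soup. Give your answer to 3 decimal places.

With a constant price, Q₁ = 1479.54/7.67 = 192.900 and Q₂ = 978.69/7.67 = 127.600 (equivalently, work directly with expenditure since P cancels).
Midpoint %ΔQ = (978.69 − 1479.54)/1229.12 = -0.40749; midpoint %ΔI = (108750 − 80600)/94675 = 0.29733.
η = -0.40749 / 0.29733 = -1.370.

-1.370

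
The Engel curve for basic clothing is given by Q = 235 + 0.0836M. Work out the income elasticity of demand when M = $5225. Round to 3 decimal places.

0.650

At M = 5225: Q = 671.810.
dQ/dM = 0.0836.
η = (dQ/dM)·(M/Q) = 0.0836 × (5225/671.810) = 0.650.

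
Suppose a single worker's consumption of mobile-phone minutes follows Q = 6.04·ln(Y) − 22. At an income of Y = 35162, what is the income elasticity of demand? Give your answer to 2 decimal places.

At Y = 35162: Q = 41.225.
dQ/dY = 6.04/Y = 0.000171776 at this income.
η = (dQ/dY)·(Y/Q) = 0.000171776 × (35162/41.225) = 0.15.

0.15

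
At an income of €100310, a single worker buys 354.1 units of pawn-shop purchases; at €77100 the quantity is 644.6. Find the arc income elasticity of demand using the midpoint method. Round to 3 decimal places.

-2.223

ΔQ = 644.6 − 354.1 = 290.5; midpoint Q̄ = (354.1 + 644.6)/2 = 499.35.
ΔI = 77100 − 100310 = -23210; midpoint Ī = (100310 + 77100)/2 = 88705.
η = (ΔQ/Q̄) ÷ (ΔI/Ī) = (290.5/499.35) ÷ (-23210/88705) = -2.223.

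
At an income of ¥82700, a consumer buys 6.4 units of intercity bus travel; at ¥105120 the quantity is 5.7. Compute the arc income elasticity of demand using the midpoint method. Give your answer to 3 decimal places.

-0.485

ΔQ = 5.7 − 6.4 = -0.7; midpoint Q̄ = (6.4 + 5.7)/2 = 6.05.
ΔI = 105120 − 82700 = 22420; midpoint Ī = (82700 + 105120)/2 = 93910.
η = (ΔQ/Q̄) ÷ (ΔI/Ī) = (-0.7/6.05) ÷ (22420/93910) = -0.485.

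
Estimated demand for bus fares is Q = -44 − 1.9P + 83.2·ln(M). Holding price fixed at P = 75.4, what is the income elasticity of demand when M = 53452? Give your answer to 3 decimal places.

At P = 75.4, M = 53452: Q = 718.500.
Holding P constant, ∂Q/∂M = 83.2/M = 0.00155654.
η_M = (∂Q/∂M)·(M/Q) = 0.00155654 × (53452/718.500) = 0.116.

0.116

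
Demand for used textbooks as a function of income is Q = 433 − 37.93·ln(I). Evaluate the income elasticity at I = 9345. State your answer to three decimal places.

-0.440

At I = 9345: Q = 86.221.
dQ/dI = -37.93/I = -0.00405886 at this income.
η = (dQ/dI)·(I/Q) = -0.00405886 × (9345/86.221) = -0.440.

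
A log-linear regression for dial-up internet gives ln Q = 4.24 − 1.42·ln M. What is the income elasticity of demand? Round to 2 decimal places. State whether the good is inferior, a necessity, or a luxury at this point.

-1.42 (inferior good)

In a log-linear demand, the coefficient on ln M is the income elasticity.
So η = -1.42.
η < 0 ⇒ inferior good.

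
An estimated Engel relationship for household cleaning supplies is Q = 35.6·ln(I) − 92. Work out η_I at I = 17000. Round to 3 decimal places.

At I = 17000: Q = 254.778.
dQ/dI = 35.6/I = 0.00209412 at this income.
η = (dQ/dI)·(I/Q) = 0.00209412 × (17000/254.778) = 0.140.

0.140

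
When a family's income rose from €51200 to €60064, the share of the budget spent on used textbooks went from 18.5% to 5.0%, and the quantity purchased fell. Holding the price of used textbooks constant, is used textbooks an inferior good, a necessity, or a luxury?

inferior good

Quantity demanded falls as income rises, so η < 0.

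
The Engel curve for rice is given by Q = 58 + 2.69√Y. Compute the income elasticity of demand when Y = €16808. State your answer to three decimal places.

At Y = 16808: Q = 406.747.
dQ/dY = 2.69/(2√Y) = 0.0103744 at this income.
η = (dQ/dY)·(Y/Q) = 0.0103744 × (16808/406.747) = 0.429.

0.429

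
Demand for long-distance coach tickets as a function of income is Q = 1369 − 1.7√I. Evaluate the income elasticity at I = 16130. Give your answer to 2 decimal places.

At I = 16130: Q = 1153.093.
dQ/dI = -1.7/(2√I) = -0.00669271 at this income.
η = (dQ/dI)·(I/Q) = -0.00669271 × (16130/1153.093) = -0.09.

-0.09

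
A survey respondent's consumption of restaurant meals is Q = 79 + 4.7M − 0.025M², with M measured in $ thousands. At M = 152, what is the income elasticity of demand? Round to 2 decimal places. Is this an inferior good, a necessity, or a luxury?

At M = 152: Q = 215.8000.
dQ/dM = 4.7 − 0.05M = -2.90000.
η = (dQ/dM)·(M/Q) = -2.90000 × (152/215.8000) = -2.04.
η < 0 ⇒ inferior good.

-2.04 (inferior good)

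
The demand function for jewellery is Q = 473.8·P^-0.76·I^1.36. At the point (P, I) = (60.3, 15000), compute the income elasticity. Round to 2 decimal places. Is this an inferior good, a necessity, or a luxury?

For a multiplicative demand Q = A·P^α·I^β, the income elasticity is β everywhere.
Here β = 1.36, so η = 1.36.
Since η > 1, this is a luxury.

1.36 (luxury)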